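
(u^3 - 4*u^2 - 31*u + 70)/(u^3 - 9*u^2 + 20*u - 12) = (u^2 - 2*u - 35)/(u^2 - 7*u + 6)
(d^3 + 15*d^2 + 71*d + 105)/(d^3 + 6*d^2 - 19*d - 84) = (d + 5)/(d - 4)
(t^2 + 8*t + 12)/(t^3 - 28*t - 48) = (t + 6)/(t^2 - 2*t - 24)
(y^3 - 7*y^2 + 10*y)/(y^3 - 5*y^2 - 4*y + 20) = y/(y + 2)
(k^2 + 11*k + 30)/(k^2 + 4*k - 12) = (k + 5)/(k - 2)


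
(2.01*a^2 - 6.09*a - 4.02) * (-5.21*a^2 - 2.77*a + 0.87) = -10.4721*a^4 + 26.1612*a^3 + 39.5622*a^2 + 5.8371*a - 3.4974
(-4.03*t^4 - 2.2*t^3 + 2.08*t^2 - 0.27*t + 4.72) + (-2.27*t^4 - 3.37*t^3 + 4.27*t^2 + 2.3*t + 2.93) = -6.3*t^4 - 5.57*t^3 + 6.35*t^2 + 2.03*t + 7.65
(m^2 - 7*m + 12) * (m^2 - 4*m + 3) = m^4 - 11*m^3 + 43*m^2 - 69*m + 36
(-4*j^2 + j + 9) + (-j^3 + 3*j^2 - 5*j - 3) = -j^3 - j^2 - 4*j + 6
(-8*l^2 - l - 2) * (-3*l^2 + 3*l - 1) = 24*l^4 - 21*l^3 + 11*l^2 - 5*l + 2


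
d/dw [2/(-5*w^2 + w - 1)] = 2*(10*w - 1)/(5*w^2 - w + 1)^2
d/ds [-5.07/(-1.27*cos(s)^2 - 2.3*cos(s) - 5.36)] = (12.8778*cos(s) + 11.661)*sin(s)/(1.27*cos(s)^2 + 2.3*cos(s) + 5.36)^2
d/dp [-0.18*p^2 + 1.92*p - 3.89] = 1.92 - 0.36*p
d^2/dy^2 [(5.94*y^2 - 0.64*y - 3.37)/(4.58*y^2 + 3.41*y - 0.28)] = (-212.389256*y^3 - 378.438072*y^2 - 320.716332*y - 87.307522)/(96.071912*y^6 + 214.588572*y^5 + 142.149918*y^4 + 13.413917*y^3 - 8.690388*y^2 + 0.802032*y - 0.021952)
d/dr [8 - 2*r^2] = -4*r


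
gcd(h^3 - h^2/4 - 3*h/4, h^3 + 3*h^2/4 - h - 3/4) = h^2 - h/4 - 3/4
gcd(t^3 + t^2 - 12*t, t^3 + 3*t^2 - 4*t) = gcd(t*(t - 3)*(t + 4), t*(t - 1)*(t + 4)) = t^2 + 4*t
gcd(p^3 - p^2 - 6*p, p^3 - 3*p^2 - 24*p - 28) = p + 2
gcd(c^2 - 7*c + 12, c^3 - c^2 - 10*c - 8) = c - 4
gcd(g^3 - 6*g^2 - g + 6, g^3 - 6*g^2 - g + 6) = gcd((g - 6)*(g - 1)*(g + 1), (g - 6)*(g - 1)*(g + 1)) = g^3 - 6*g^2 - g + 6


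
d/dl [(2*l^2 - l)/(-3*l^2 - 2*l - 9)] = (-7*l^2 - 36*l + 9)/(9*l^4 + 12*l^3 + 58*l^2 + 36*l + 81)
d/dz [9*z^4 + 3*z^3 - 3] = z^2*(36*z + 9)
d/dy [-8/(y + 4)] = 8/(y + 4)^2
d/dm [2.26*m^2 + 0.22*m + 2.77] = 4.52*m + 0.22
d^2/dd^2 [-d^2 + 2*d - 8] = -2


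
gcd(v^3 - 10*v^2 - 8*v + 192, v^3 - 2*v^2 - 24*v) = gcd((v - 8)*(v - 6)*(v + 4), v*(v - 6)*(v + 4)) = v^2 - 2*v - 24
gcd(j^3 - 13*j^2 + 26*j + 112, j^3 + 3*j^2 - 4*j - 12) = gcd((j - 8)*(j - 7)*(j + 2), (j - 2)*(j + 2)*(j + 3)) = j + 2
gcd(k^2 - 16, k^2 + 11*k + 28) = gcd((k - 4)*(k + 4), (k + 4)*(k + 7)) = k + 4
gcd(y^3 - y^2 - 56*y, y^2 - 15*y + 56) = y - 8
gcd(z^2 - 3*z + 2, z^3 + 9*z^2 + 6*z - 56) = z - 2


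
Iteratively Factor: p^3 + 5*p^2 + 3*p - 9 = (p + 3)*(p^2 + 2*p - 3) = (p - 1)*(p + 3)*(p + 3)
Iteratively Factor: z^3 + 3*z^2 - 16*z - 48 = (z + 3)*(z^2 - 16) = (z + 3)*(z + 4)*(z - 4)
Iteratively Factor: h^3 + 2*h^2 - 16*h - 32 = (h - 4)*(h^2 + 6*h + 8) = (h - 4)*(h + 4)*(h + 2)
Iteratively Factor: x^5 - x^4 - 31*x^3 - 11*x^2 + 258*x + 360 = (x + 2)*(x^4 - 3*x^3 - 25*x^2 + 39*x + 180) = (x - 4)*(x + 2)*(x^3 + x^2 - 21*x - 45) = (x - 4)*(x + 2)*(x + 3)*(x^2 - 2*x - 15) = (x - 5)*(x - 4)*(x + 2)*(x + 3)*(x + 3)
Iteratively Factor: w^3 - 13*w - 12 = (w + 1)*(w^2 - w - 12) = (w + 1)*(w + 3)*(w - 4)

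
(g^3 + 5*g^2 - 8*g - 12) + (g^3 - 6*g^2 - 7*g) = 2*g^3 - g^2 - 15*g - 12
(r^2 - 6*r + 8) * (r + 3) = r^3 - 3*r^2 - 10*r + 24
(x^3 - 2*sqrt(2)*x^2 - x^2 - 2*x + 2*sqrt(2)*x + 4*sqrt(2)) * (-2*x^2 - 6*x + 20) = -2*x^5 - 4*x^4 + 4*sqrt(2)*x^4 + 8*sqrt(2)*x^3 + 30*x^3 - 60*sqrt(2)*x^2 - 8*x^2 - 40*x + 16*sqrt(2)*x + 80*sqrt(2)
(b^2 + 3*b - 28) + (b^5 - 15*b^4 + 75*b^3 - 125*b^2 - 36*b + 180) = b^5 - 15*b^4 + 75*b^3 - 124*b^2 - 33*b + 152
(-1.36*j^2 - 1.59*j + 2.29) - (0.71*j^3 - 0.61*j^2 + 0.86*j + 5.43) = -0.71*j^3 - 0.75*j^2 - 2.45*j - 3.14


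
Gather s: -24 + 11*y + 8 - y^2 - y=-y^2 + 10*y - 16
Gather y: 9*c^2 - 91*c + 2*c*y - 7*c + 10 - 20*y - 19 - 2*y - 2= 9*c^2 - 98*c + y*(2*c - 22) - 11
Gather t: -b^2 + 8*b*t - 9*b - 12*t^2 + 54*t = -b^2 - 9*b - 12*t^2 + t*(8*b + 54)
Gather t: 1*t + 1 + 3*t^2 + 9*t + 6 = 3*t^2 + 10*t + 7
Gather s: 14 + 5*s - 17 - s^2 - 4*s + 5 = -s^2 + s + 2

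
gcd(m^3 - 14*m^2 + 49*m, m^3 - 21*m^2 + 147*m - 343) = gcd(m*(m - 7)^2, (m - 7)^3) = m^2 - 14*m + 49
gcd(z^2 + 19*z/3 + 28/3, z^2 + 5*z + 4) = z + 4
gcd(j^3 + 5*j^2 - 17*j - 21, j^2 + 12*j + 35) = j + 7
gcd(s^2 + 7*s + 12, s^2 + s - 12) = s + 4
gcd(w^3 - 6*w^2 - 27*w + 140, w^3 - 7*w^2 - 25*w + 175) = w^2 - 2*w - 35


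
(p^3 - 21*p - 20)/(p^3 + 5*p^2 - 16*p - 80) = (p^2 - 4*p - 5)/(p^2 + p - 20)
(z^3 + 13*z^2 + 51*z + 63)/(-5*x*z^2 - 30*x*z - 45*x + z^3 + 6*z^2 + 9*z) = (-z - 7)/(5*x - z)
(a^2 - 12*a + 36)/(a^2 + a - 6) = (a^2 - 12*a + 36)/(a^2 + a - 6)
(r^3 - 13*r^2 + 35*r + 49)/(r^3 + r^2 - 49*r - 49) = (r - 7)/(r + 7)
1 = 1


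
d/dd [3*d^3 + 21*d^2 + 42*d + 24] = 9*d^2 + 42*d + 42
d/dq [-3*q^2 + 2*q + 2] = 2 - 6*q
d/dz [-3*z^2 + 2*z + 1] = 2 - 6*z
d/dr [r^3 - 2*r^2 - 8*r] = 3*r^2 - 4*r - 8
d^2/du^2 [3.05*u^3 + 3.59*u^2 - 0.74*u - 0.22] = 18.3*u + 7.18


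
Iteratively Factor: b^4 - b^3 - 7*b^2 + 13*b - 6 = (b - 2)*(b^3 + b^2 - 5*b + 3) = (b - 2)*(b - 1)*(b^2 + 2*b - 3) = (b - 2)*(b - 1)*(b + 3)*(b - 1)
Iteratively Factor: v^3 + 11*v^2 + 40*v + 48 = (v + 4)*(v^2 + 7*v + 12) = (v + 4)^2*(v + 3)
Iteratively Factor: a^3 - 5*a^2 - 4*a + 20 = (a - 5)*(a^2 - 4) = (a - 5)*(a + 2)*(a - 2)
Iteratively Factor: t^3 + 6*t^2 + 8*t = (t)*(t^2 + 6*t + 8) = t*(t + 4)*(t + 2)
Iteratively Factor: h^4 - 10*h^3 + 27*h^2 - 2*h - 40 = (h + 1)*(h^3 - 11*h^2 + 38*h - 40) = (h - 5)*(h + 1)*(h^2 - 6*h + 8) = (h - 5)*(h - 4)*(h + 1)*(h - 2)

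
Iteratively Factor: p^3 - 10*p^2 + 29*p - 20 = (p - 5)*(p^2 - 5*p + 4) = (p - 5)*(p - 1)*(p - 4)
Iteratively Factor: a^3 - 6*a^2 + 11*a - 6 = (a - 3)*(a^2 - 3*a + 2) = (a - 3)*(a - 2)*(a - 1)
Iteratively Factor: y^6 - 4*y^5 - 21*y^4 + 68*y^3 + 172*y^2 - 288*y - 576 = (y + 3)*(y^5 - 7*y^4 + 68*y^2 - 32*y - 192) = (y + 2)*(y + 3)*(y^4 - 9*y^3 + 18*y^2 + 32*y - 96) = (y - 4)*(y + 2)*(y + 3)*(y^3 - 5*y^2 - 2*y + 24) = (y - 4)*(y + 2)^2*(y + 3)*(y^2 - 7*y + 12) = (y - 4)^2*(y + 2)^2*(y + 3)*(y - 3)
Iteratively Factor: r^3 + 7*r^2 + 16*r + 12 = (r + 2)*(r^2 + 5*r + 6) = (r + 2)^2*(r + 3)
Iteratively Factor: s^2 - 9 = (s + 3)*(s - 3)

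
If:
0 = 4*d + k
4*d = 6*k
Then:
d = 0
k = 0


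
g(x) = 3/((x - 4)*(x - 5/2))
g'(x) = -3/((x - 4)*(x - 5/2)^2) - 3/((x - 4)^2*(x - 5/2)) = 6*(13 - 4*x)/(4*x^4 - 52*x^3 + 249*x^2 - 520*x + 400)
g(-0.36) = 0.24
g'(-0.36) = 0.14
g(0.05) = 0.31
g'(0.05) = 0.21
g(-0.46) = 0.23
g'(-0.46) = 0.13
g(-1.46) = 0.14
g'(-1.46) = 0.06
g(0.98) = 0.65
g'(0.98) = 0.65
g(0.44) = 0.41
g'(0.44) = 0.31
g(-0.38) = 0.24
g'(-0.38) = 0.14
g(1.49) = 1.18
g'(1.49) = 1.64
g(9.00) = 0.09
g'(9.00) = -0.03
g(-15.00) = 0.01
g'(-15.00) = 0.00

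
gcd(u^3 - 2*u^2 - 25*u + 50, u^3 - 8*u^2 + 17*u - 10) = u^2 - 7*u + 10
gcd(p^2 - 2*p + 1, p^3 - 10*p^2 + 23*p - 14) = p - 1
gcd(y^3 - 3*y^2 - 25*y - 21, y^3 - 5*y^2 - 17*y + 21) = y^2 - 4*y - 21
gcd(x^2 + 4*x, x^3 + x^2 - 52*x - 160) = x + 4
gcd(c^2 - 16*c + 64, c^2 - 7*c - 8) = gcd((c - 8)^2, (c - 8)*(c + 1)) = c - 8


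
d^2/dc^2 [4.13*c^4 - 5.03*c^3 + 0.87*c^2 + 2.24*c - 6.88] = 49.56*c^2 - 30.18*c + 1.74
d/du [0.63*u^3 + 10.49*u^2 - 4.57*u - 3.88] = 1.89*u^2 + 20.98*u - 4.57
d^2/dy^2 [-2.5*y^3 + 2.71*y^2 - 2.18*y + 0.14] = 5.42 - 15.0*y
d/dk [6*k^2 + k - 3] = 12*k + 1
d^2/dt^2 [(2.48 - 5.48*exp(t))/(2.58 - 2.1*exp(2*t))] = (24.1668*exp(4*t) - 43.7472*exp(3*t) + 178.14384*exp(2*t) - 53.74656*exp(t) + 36.477072)*exp(t)/(9.261*exp(6*t) - 34.1334*exp(4*t) + 41.93532*exp(2*t) - 17.173512)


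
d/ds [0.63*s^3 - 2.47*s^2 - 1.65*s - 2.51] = 1.89*s^2 - 4.94*s - 1.65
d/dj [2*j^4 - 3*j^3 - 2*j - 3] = 8*j^3 - 9*j^2 - 2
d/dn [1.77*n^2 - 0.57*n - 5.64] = 3.54*n - 0.57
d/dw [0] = 0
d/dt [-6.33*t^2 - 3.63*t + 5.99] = -12.66*t - 3.63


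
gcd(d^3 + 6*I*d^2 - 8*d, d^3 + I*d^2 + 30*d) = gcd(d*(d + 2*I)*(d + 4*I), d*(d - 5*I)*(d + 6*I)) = d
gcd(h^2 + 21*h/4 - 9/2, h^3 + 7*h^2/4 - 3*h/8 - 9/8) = h - 3/4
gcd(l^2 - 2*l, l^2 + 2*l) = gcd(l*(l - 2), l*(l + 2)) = l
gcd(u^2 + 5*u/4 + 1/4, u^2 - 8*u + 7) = 1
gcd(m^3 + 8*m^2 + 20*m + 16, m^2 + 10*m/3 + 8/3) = m + 2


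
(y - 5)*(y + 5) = y^2 - 25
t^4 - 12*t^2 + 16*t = t*(t - 2)^2*(t + 4)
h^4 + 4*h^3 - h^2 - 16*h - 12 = (h - 2)*(h + 1)*(h + 2)*(h + 3)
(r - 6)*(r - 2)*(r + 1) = r^3 - 7*r^2 + 4*r + 12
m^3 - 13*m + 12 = (m - 3)*(m - 1)*(m + 4)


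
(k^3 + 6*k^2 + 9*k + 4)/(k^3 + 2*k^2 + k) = (k + 4)/k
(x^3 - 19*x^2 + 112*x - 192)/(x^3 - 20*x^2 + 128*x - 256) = (x - 3)/(x - 4)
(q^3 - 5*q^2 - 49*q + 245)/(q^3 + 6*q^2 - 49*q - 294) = (q - 5)/(q + 6)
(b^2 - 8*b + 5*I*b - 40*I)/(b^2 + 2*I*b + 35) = (b^2 + b*(-8 + 5*I) - 40*I)/(b^2 + 2*I*b + 35)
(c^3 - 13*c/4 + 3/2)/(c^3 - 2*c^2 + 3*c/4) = (c + 2)/c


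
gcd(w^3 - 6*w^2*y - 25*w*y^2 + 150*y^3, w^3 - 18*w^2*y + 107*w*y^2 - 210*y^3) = w^2 - 11*w*y + 30*y^2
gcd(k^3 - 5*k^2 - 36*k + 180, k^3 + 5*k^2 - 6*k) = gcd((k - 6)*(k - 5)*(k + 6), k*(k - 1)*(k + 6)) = k + 6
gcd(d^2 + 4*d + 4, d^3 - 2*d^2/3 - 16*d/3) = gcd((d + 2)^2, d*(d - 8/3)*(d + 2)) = d + 2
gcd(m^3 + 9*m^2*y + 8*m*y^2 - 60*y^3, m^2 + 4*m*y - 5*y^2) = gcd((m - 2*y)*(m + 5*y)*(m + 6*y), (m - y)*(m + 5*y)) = m + 5*y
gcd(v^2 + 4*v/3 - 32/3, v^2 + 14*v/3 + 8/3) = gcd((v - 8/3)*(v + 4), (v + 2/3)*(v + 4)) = v + 4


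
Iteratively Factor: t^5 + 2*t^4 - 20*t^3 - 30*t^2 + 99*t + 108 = (t + 1)*(t^4 + t^3 - 21*t^2 - 9*t + 108) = (t + 1)*(t + 4)*(t^3 - 3*t^2 - 9*t + 27) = (t - 3)*(t + 1)*(t + 4)*(t^2 - 9) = (t - 3)^2*(t + 1)*(t + 4)*(t + 3)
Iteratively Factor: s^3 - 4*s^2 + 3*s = (s - 1)*(s^2 - 3*s) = (s - 3)*(s - 1)*(s)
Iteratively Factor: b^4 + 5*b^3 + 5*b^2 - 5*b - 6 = (b + 2)*(b^3 + 3*b^2 - b - 3) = (b - 1)*(b + 2)*(b^2 + 4*b + 3) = (b - 1)*(b + 1)*(b + 2)*(b + 3)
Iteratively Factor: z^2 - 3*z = (z - 3)*(z)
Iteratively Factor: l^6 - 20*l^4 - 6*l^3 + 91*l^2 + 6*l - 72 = (l + 3)*(l^5 - 3*l^4 - 11*l^3 + 27*l^2 + 10*l - 24) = (l - 1)*(l + 3)*(l^4 - 2*l^3 - 13*l^2 + 14*l + 24) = (l - 2)*(l - 1)*(l + 3)*(l^3 - 13*l - 12) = (l - 2)*(l - 1)*(l + 1)*(l + 3)*(l^2 - l - 12) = (l - 4)*(l - 2)*(l - 1)*(l + 1)*(l + 3)*(l + 3)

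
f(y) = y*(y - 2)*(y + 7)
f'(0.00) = -14.00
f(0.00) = 0.00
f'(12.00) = 538.00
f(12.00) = 2280.00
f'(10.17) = 397.99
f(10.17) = 1426.64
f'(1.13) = 1.13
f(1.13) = -7.99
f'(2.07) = 19.55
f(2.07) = 1.31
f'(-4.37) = -0.41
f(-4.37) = 73.21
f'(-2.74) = -18.88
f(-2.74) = 55.33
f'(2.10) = 20.23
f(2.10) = 1.91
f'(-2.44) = -20.54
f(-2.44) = 49.40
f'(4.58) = 94.73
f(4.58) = 136.83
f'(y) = y*(y - 2) + y*(y + 7) + (y - 2)*(y + 7) = 3*y^2 + 10*y - 14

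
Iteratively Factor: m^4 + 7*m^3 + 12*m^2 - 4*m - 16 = (m + 4)*(m^3 + 3*m^2 - 4) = (m + 2)*(m + 4)*(m^2 + m - 2) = (m + 2)^2*(m + 4)*(m - 1)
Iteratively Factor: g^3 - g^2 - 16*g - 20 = (g + 2)*(g^2 - 3*g - 10) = (g - 5)*(g + 2)*(g + 2)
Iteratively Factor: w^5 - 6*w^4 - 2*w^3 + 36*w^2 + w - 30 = (w - 3)*(w^4 - 3*w^3 - 11*w^2 + 3*w + 10) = (w - 3)*(w - 1)*(w^3 - 2*w^2 - 13*w - 10) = (w - 3)*(w - 1)*(w + 1)*(w^2 - 3*w - 10) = (w - 5)*(w - 3)*(w - 1)*(w + 1)*(w + 2)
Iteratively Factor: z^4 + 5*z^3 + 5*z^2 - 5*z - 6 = (z + 3)*(z^3 + 2*z^2 - z - 2) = (z - 1)*(z + 3)*(z^2 + 3*z + 2) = (z - 1)*(z + 1)*(z + 3)*(z + 2)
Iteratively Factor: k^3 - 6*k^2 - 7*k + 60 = (k - 4)*(k^2 - 2*k - 15) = (k - 4)*(k + 3)*(k - 5)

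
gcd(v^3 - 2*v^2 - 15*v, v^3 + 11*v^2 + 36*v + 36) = v + 3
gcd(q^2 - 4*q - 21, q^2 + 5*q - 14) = 1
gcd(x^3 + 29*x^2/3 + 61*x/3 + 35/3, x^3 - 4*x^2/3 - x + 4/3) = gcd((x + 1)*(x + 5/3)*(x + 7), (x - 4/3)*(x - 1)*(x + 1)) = x + 1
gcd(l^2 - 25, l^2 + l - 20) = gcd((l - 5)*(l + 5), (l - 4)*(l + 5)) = l + 5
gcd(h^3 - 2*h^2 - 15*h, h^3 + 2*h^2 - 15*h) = h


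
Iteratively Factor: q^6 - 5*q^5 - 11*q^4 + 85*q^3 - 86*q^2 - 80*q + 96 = (q + 1)*(q^5 - 6*q^4 - 5*q^3 + 90*q^2 - 176*q + 96) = (q - 4)*(q + 1)*(q^4 - 2*q^3 - 13*q^2 + 38*q - 24) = (q - 4)*(q - 3)*(q + 1)*(q^3 + q^2 - 10*q + 8) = (q - 4)*(q - 3)*(q - 1)*(q + 1)*(q^2 + 2*q - 8) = (q - 4)*(q - 3)*(q - 2)*(q - 1)*(q + 1)*(q + 4)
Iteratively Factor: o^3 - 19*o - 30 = (o + 3)*(o^2 - 3*o - 10) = (o - 5)*(o + 3)*(o + 2)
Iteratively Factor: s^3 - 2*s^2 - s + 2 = (s - 2)*(s^2 - 1) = (s - 2)*(s - 1)*(s + 1)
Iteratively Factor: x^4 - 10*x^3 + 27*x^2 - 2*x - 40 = (x - 4)*(x^3 - 6*x^2 + 3*x + 10) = (x - 4)*(x - 2)*(x^2 - 4*x - 5) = (x - 5)*(x - 4)*(x - 2)*(x + 1)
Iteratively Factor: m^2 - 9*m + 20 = (m - 5)*(m - 4)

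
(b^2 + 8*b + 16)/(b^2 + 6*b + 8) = (b + 4)/(b + 2)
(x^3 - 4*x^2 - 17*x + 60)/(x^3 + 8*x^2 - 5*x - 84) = (x - 5)/(x + 7)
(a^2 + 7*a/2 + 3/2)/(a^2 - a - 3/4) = 2*(a + 3)/(2*a - 3)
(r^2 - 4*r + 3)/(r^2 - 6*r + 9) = (r - 1)/(r - 3)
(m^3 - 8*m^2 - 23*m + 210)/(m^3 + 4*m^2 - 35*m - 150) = (m - 7)/(m + 5)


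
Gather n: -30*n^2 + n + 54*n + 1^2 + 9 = -30*n^2 + 55*n + 10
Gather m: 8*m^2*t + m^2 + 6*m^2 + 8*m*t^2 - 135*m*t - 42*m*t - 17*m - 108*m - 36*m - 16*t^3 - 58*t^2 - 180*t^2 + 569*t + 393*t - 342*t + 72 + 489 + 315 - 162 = m^2*(8*t + 7) + m*(8*t^2 - 177*t - 161) - 16*t^3 - 238*t^2 + 620*t + 714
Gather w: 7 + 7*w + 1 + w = 8*w + 8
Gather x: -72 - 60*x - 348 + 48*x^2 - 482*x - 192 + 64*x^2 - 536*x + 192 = 112*x^2 - 1078*x - 420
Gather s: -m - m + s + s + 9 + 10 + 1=-2*m + 2*s + 20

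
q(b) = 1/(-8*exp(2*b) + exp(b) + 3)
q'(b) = (16*exp(2*b) - exp(b))/(-8*exp(2*b) + exp(b) + 3)^2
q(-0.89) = 0.49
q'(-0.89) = 0.54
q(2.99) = -0.00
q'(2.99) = 0.00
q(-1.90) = 0.34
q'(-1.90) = 0.02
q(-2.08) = 0.33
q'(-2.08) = 0.01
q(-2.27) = 0.33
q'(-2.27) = 0.01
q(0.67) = -0.04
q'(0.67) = 0.09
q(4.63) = -0.00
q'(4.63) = 0.00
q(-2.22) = 0.33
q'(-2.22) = 0.01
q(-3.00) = 0.33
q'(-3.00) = 0.00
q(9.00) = 0.00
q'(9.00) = 0.00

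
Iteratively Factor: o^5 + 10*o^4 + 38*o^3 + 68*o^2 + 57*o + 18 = (o + 1)*(o^4 + 9*o^3 + 29*o^2 + 39*o + 18) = (o + 1)*(o + 2)*(o^3 + 7*o^2 + 15*o + 9) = (o + 1)*(o + 2)*(o + 3)*(o^2 + 4*o + 3) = (o + 1)^2*(o + 2)*(o + 3)*(o + 3)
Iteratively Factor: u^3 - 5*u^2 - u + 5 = (u + 1)*(u^2 - 6*u + 5) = (u - 1)*(u + 1)*(u - 5)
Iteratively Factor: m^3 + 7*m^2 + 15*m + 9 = (m + 1)*(m^2 + 6*m + 9) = (m + 1)*(m + 3)*(m + 3)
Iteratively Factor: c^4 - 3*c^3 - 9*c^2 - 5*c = (c + 1)*(c^3 - 4*c^2 - 5*c) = (c - 5)*(c + 1)*(c^2 + c) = (c - 5)*(c + 1)^2*(c)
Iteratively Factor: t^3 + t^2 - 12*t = (t + 4)*(t^2 - 3*t) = (t - 3)*(t + 4)*(t)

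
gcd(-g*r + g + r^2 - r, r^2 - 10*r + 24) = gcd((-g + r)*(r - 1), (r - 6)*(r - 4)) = 1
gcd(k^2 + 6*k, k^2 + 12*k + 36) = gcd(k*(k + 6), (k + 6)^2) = k + 6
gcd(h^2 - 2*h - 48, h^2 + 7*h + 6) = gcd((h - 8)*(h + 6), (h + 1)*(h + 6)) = h + 6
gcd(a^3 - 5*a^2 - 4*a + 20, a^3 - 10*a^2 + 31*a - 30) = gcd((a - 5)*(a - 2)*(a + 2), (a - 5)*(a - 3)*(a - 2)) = a^2 - 7*a + 10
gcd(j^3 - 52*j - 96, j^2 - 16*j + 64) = j - 8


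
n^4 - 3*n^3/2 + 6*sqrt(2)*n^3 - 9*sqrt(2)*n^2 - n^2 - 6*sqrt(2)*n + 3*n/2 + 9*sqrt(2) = (n - 3/2)*(n - 1)*(n + 1)*(n + 6*sqrt(2))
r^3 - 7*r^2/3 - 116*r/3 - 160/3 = (r - 8)*(r + 5/3)*(r + 4)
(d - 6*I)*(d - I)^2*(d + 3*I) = d^4 - 5*I*d^3 + 11*d^2 - 33*I*d - 18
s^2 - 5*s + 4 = (s - 4)*(s - 1)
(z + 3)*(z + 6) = z^2 + 9*z + 18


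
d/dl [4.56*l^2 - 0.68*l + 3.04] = 9.12*l - 0.68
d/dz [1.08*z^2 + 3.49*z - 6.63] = 2.16*z + 3.49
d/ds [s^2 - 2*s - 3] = 2*s - 2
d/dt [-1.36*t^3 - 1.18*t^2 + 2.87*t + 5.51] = -4.08*t^2 - 2.36*t + 2.87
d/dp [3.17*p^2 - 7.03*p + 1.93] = 6.34*p - 7.03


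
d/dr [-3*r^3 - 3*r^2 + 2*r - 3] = -9*r^2 - 6*r + 2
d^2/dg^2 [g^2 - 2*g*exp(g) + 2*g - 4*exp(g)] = -2*g*exp(g) - 8*exp(g) + 2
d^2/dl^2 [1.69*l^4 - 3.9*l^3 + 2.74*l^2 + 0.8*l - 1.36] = 20.28*l^2 - 23.4*l + 5.48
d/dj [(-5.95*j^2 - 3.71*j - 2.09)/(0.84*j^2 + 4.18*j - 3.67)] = (-21.7546*j^2 + 47.1842*j + 22.3519)/(0.7056*j^4 + 7.0224*j^3 + 11.3068*j^2 - 30.6812*j + 13.4689)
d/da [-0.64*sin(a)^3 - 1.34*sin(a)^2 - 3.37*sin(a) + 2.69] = (-2.68*sin(a) + 0.96*cos(2*a) - 4.33)*cos(a)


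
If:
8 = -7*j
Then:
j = -8/7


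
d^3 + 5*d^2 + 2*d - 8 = (d - 1)*(d + 2)*(d + 4)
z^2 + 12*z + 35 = (z + 5)*(z + 7)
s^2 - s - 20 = (s - 5)*(s + 4)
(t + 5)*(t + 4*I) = t^2 + 5*t + 4*I*t + 20*I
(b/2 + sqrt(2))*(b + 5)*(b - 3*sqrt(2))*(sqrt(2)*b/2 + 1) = sqrt(2)*b^4/4 + 5*sqrt(2)*b^3/4 - 7*sqrt(2)*b^2/2 - 35*sqrt(2)*b/2 - 6*b - 30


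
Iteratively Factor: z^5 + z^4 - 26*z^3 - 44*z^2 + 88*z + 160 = (z - 2)*(z^4 + 3*z^3 - 20*z^2 - 84*z - 80) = (z - 2)*(z + 2)*(z^3 + z^2 - 22*z - 40) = (z - 2)*(z + 2)*(z + 4)*(z^2 - 3*z - 10) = (z - 2)*(z + 2)^2*(z + 4)*(z - 5)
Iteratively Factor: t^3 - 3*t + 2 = (t - 1)*(t^2 + t - 2) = (t - 1)*(t + 2)*(t - 1)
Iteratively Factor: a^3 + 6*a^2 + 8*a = (a + 2)*(a^2 + 4*a) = (a + 2)*(a + 4)*(a)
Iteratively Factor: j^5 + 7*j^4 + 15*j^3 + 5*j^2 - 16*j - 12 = (j + 1)*(j^4 + 6*j^3 + 9*j^2 - 4*j - 12) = (j + 1)*(j + 3)*(j^3 + 3*j^2 - 4) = (j + 1)*(j + 2)*(j + 3)*(j^2 + j - 2) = (j + 1)*(j + 2)^2*(j + 3)*(j - 1)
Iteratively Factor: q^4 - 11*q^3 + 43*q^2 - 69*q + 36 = (q - 3)*(q^3 - 8*q^2 + 19*q - 12) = (q - 4)*(q - 3)*(q^2 - 4*q + 3) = (q - 4)*(q - 3)*(q - 1)*(q - 3)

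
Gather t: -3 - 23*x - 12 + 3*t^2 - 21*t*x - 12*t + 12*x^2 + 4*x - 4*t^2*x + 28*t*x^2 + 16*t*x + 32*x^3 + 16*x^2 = t^2*(3 - 4*x) + t*(28*x^2 - 5*x - 12) + 32*x^3 + 28*x^2 - 19*x - 15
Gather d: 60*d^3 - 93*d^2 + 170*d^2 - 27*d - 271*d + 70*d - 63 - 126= 60*d^3 + 77*d^2 - 228*d - 189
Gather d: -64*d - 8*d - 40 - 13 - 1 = -72*d - 54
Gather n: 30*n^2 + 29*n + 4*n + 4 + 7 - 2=30*n^2 + 33*n + 9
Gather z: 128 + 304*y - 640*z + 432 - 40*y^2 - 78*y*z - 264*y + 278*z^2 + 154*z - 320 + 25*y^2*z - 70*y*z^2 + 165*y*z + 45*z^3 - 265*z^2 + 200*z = -40*y^2 + 40*y + 45*z^3 + z^2*(13 - 70*y) + z*(25*y^2 + 87*y - 286) + 240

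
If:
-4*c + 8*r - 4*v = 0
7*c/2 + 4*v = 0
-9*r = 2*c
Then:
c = 0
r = 0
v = 0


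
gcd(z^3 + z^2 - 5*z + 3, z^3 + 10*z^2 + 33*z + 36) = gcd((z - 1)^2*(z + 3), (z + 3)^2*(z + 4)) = z + 3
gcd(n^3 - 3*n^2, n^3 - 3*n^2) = n^3 - 3*n^2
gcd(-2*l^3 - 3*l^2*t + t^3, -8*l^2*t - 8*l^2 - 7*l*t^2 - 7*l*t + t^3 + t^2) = l + t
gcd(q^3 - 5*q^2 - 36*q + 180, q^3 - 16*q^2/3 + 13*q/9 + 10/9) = q - 5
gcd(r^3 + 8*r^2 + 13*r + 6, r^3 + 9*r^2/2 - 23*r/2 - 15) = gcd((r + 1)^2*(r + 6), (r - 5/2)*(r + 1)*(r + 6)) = r^2 + 7*r + 6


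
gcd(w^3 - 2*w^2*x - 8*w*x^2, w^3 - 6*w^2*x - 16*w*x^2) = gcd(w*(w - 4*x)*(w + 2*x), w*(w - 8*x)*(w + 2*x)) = w^2 + 2*w*x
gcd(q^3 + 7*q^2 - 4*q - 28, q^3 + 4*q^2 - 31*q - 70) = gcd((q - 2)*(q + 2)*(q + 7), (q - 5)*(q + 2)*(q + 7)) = q^2 + 9*q + 14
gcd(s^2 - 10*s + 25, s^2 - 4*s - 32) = 1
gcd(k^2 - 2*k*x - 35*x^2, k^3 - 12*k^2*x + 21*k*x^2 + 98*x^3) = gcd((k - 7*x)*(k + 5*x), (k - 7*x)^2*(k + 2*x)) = -k + 7*x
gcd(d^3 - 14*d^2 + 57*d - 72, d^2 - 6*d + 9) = d^2 - 6*d + 9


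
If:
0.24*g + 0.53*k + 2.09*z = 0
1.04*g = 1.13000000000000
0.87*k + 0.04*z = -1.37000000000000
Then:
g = 1.09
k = -1.59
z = 0.28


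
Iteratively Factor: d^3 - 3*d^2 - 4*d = (d - 4)*(d^2 + d) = (d - 4)*(d + 1)*(d)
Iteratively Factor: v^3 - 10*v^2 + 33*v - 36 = (v - 3)*(v^2 - 7*v + 12) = (v - 4)*(v - 3)*(v - 3)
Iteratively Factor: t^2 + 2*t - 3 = (t - 1)*(t + 3)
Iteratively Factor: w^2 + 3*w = (w)*(w + 3)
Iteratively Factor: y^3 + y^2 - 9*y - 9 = (y + 3)*(y^2 - 2*y - 3) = (y - 3)*(y + 3)*(y + 1)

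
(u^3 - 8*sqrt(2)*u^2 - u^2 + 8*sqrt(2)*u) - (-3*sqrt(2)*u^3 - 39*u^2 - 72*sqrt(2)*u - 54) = u^3 + 3*sqrt(2)*u^3 - 8*sqrt(2)*u^2 + 38*u^2 + 80*sqrt(2)*u + 54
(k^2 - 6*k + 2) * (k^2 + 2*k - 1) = k^4 - 4*k^3 - 11*k^2 + 10*k - 2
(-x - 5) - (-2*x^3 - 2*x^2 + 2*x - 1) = 2*x^3 + 2*x^2 - 3*x - 4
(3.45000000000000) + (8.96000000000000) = 12.4100000000000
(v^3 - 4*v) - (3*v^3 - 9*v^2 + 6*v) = -2*v^3 + 9*v^2 - 10*v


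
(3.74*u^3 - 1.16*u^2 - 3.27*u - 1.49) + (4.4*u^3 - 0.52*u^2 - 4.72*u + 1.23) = 8.14*u^3 - 1.68*u^2 - 7.99*u - 0.26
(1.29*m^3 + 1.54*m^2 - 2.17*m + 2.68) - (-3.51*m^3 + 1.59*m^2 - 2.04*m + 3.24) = 4.8*m^3 - 0.05*m^2 - 0.13*m - 0.56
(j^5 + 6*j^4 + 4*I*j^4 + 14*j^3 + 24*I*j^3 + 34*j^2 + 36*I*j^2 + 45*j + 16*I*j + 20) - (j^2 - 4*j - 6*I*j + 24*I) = j^5 + 6*j^4 + 4*I*j^4 + 14*j^3 + 24*I*j^3 + 33*j^2 + 36*I*j^2 + 49*j + 22*I*j + 20 - 24*I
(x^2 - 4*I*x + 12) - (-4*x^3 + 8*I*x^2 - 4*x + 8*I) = 4*x^3 + x^2 - 8*I*x^2 + 4*x - 4*I*x + 12 - 8*I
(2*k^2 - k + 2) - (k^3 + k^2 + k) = -k^3 + k^2 - 2*k + 2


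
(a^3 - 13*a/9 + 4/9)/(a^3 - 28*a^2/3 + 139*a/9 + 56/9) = (9*a^3 - 13*a + 4)/(9*a^3 - 84*a^2 + 139*a + 56)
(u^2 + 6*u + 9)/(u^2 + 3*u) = (u + 3)/u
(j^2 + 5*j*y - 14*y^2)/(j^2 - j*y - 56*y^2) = (-j + 2*y)/(-j + 8*y)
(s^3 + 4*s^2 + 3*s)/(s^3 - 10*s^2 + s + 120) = s*(s + 1)/(s^2 - 13*s + 40)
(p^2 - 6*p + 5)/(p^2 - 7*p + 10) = (p - 1)/(p - 2)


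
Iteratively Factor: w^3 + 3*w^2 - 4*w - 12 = (w + 2)*(w^2 + w - 6) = (w + 2)*(w + 3)*(w - 2)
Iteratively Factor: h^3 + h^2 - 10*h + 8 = (h - 1)*(h^2 + 2*h - 8) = (h - 2)*(h - 1)*(h + 4)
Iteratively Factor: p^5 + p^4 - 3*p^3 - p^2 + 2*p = (p)*(p^4 + p^3 - 3*p^2 - p + 2) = p*(p - 1)*(p^3 + 2*p^2 - p - 2) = p*(p - 1)^2*(p^2 + 3*p + 2) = p*(p - 1)^2*(p + 2)*(p + 1)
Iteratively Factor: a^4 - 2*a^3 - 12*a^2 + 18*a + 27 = (a + 1)*(a^3 - 3*a^2 - 9*a + 27) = (a - 3)*(a + 1)*(a^2 - 9) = (a - 3)*(a + 1)*(a + 3)*(a - 3)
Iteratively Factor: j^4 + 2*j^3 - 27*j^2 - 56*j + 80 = (j + 4)*(j^3 - 2*j^2 - 19*j + 20) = (j - 1)*(j + 4)*(j^2 - j - 20) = (j - 5)*(j - 1)*(j + 4)*(j + 4)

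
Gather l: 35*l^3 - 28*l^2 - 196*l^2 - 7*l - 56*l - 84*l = 35*l^3 - 224*l^2 - 147*l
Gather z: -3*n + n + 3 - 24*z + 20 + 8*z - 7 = -2*n - 16*z + 16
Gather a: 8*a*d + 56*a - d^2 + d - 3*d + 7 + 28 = a*(8*d + 56) - d^2 - 2*d + 35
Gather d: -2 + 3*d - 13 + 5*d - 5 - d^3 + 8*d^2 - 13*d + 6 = -d^3 + 8*d^2 - 5*d - 14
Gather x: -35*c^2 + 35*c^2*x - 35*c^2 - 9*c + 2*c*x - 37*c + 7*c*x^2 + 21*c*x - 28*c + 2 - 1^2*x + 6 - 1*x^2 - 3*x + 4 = -70*c^2 - 74*c + x^2*(7*c - 1) + x*(35*c^2 + 23*c - 4) + 12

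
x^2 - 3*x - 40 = (x - 8)*(x + 5)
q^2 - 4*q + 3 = (q - 3)*(q - 1)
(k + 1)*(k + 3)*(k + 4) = k^3 + 8*k^2 + 19*k + 12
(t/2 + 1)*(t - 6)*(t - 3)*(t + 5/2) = t^4/2 - 9*t^3/4 - 35*t^2/4 + 18*t + 45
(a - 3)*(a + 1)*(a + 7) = a^3 + 5*a^2 - 17*a - 21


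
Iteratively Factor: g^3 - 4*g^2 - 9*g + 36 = (g - 4)*(g^2 - 9) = (g - 4)*(g + 3)*(g - 3)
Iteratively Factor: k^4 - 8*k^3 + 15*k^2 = (k)*(k^3 - 8*k^2 + 15*k) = k*(k - 3)*(k^2 - 5*k) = k^2*(k - 3)*(k - 5)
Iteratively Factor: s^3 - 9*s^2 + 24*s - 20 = (s - 2)*(s^2 - 7*s + 10) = (s - 5)*(s - 2)*(s - 2)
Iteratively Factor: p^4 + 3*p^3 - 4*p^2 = (p)*(p^3 + 3*p^2 - 4*p) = p^2*(p^2 + 3*p - 4) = p^2*(p - 1)*(p + 4)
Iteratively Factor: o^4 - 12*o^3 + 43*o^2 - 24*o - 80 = (o + 1)*(o^3 - 13*o^2 + 56*o - 80) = (o - 5)*(o + 1)*(o^2 - 8*o + 16) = (o - 5)*(o - 4)*(o + 1)*(o - 4)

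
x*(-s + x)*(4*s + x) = -4*s^2*x + 3*s*x^2 + x^3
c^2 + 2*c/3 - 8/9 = (c - 2/3)*(c + 4/3)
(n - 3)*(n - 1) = n^2 - 4*n + 3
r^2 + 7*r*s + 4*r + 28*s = (r + 4)*(r + 7*s)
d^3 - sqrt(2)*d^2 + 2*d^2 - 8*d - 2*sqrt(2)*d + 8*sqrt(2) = (d - 2)*(d + 4)*(d - sqrt(2))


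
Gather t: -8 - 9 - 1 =-18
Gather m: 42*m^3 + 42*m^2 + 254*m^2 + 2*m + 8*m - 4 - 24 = 42*m^3 + 296*m^2 + 10*m - 28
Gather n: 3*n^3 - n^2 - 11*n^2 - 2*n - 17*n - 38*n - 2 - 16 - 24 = 3*n^3 - 12*n^2 - 57*n - 42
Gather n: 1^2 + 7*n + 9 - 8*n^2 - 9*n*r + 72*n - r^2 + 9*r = -8*n^2 + n*(79 - 9*r) - r^2 + 9*r + 10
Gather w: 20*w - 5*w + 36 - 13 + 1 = 15*w + 24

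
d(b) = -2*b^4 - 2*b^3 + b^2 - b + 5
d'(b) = -8*b^3 - 6*b^2 + 2*b - 1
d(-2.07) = -7.63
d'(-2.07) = 40.11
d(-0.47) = 5.80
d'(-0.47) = -2.43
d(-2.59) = -40.95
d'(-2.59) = 92.56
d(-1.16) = 7.01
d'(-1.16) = 1.09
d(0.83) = 2.77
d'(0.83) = -8.05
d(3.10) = -232.78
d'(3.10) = -290.79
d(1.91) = -33.81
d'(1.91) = -74.81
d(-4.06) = -384.03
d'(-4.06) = 427.37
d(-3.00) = -91.00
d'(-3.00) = 155.00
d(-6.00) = -2113.00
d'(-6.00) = 1499.00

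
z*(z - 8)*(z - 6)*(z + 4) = z^4 - 10*z^3 - 8*z^2 + 192*z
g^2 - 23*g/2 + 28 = (g - 8)*(g - 7/2)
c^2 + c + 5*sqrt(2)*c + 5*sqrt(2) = (c + 1)*(c + 5*sqrt(2))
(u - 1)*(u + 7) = u^2 + 6*u - 7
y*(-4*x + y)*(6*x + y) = -24*x^2*y + 2*x*y^2 + y^3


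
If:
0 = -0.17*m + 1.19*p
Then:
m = 7.0*p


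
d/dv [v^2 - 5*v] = 2*v - 5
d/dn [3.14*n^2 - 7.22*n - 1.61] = 6.28*n - 7.22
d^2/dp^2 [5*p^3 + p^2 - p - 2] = 30*p + 2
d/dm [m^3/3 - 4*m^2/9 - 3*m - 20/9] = m^2 - 8*m/9 - 3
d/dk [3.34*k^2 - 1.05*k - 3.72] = 6.68*k - 1.05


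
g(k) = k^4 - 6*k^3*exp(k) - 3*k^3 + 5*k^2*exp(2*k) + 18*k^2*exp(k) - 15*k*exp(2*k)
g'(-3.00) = -185.98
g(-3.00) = 178.35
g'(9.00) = 40348065716.55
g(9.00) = 17704567448.35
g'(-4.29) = -477.03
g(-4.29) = 586.63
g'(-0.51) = -14.21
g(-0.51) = 6.98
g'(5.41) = 8307393.96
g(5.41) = 3165984.74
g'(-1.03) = -22.75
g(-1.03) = 16.21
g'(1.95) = -613.05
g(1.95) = -345.17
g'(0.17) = -18.47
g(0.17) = -2.81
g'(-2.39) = -105.64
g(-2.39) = 91.05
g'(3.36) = 22421.48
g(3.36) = 4324.30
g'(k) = -6*k^3*exp(k) + 4*k^3 + 10*k^2*exp(2*k) - 9*k^2 - 20*k*exp(2*k) + 36*k*exp(k) - 15*exp(2*k)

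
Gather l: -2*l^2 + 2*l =-2*l^2 + 2*l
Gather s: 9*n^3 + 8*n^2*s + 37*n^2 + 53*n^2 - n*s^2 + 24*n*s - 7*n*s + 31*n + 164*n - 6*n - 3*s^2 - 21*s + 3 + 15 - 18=9*n^3 + 90*n^2 + 189*n + s^2*(-n - 3) + s*(8*n^2 + 17*n - 21)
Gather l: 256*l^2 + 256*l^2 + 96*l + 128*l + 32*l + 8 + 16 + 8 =512*l^2 + 256*l + 32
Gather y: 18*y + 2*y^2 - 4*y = 2*y^2 + 14*y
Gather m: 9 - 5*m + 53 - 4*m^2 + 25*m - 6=-4*m^2 + 20*m + 56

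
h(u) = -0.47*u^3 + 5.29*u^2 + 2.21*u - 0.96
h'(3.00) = 21.26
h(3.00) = 40.59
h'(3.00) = 21.26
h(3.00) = 40.59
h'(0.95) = 10.99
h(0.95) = 5.51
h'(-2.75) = -37.55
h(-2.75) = 42.74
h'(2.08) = 18.12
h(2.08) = 22.29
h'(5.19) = 19.14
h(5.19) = 87.30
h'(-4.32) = -69.81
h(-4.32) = 126.11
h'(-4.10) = -64.87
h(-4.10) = 111.30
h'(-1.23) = -12.94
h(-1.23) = 5.20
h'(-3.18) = -45.69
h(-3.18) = 60.62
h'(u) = -1.41*u^2 + 10.58*u + 2.21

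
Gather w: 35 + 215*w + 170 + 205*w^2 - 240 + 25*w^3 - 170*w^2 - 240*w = 25*w^3 + 35*w^2 - 25*w - 35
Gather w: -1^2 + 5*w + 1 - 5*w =0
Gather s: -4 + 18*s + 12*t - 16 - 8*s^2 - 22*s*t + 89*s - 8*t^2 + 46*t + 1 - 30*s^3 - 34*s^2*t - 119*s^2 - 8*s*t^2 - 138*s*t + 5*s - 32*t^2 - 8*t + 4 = -30*s^3 + s^2*(-34*t - 127) + s*(-8*t^2 - 160*t + 112) - 40*t^2 + 50*t - 15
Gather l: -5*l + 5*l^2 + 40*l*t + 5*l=5*l^2 + 40*l*t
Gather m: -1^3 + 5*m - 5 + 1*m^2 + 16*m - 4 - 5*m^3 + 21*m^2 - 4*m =-5*m^3 + 22*m^2 + 17*m - 10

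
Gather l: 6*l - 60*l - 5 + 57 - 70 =-54*l - 18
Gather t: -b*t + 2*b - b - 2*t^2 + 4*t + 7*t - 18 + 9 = b - 2*t^2 + t*(11 - b) - 9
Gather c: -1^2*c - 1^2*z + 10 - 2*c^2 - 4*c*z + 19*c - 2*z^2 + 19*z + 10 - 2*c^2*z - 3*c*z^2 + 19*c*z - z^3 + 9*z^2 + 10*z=c^2*(-2*z - 2) + c*(-3*z^2 + 15*z + 18) - z^3 + 7*z^2 + 28*z + 20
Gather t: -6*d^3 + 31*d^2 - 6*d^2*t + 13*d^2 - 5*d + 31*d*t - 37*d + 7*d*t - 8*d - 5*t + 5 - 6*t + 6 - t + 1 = -6*d^3 + 44*d^2 - 50*d + t*(-6*d^2 + 38*d - 12) + 12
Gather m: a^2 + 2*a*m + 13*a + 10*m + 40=a^2 + 13*a + m*(2*a + 10) + 40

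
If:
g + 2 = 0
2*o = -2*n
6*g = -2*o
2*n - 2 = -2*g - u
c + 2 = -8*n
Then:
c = 46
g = -2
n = -6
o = 6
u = 18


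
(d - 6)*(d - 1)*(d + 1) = d^3 - 6*d^2 - d + 6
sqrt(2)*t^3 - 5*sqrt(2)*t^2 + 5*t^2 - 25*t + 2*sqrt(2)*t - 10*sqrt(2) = (t - 5)*(t + 2*sqrt(2))*(sqrt(2)*t + 1)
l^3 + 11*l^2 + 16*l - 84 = (l - 2)*(l + 6)*(l + 7)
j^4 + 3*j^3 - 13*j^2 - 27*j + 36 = (j - 3)*(j - 1)*(j + 3)*(j + 4)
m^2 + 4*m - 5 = (m - 1)*(m + 5)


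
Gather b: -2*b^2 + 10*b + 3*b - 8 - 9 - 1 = -2*b^2 + 13*b - 18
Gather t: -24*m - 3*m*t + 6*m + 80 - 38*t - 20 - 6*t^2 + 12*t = -18*m - 6*t^2 + t*(-3*m - 26) + 60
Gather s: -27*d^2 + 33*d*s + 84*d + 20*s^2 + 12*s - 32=-27*d^2 + 84*d + 20*s^2 + s*(33*d + 12) - 32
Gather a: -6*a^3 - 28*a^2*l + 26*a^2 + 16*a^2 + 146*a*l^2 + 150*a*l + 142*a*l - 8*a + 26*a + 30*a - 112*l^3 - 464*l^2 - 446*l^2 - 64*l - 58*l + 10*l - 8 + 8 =-6*a^3 + a^2*(42 - 28*l) + a*(146*l^2 + 292*l + 48) - 112*l^3 - 910*l^2 - 112*l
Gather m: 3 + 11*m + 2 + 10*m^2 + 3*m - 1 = 10*m^2 + 14*m + 4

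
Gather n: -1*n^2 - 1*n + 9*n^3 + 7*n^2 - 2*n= 9*n^3 + 6*n^2 - 3*n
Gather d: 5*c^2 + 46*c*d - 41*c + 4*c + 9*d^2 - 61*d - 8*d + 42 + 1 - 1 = 5*c^2 - 37*c + 9*d^2 + d*(46*c - 69) + 42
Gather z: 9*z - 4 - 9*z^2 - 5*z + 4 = -9*z^2 + 4*z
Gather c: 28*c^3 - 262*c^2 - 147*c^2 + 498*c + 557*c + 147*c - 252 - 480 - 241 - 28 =28*c^3 - 409*c^2 + 1202*c - 1001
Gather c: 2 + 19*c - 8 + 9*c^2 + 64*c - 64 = 9*c^2 + 83*c - 70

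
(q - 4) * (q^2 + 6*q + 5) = q^3 + 2*q^2 - 19*q - 20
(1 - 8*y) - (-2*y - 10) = 11 - 6*y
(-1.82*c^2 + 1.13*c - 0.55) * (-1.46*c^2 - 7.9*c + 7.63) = 2.6572*c^4 + 12.7282*c^3 - 22.0106*c^2 + 12.9669*c - 4.1965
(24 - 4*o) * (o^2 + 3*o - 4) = -4*o^3 + 12*o^2 + 88*o - 96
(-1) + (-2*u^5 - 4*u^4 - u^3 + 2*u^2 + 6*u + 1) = -2*u^5 - 4*u^4 - u^3 + 2*u^2 + 6*u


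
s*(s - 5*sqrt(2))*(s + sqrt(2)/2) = s^3 - 9*sqrt(2)*s^2/2 - 5*s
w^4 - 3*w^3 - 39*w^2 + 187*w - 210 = (w - 5)*(w - 3)*(w - 2)*(w + 7)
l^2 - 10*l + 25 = (l - 5)^2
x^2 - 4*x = x*(x - 4)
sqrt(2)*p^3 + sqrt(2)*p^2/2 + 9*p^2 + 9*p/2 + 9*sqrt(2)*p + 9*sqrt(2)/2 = (p + 3*sqrt(2)/2)*(p + 3*sqrt(2))*(sqrt(2)*p + sqrt(2)/2)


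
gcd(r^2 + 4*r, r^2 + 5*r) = r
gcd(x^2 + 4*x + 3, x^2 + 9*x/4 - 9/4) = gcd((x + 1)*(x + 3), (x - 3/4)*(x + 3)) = x + 3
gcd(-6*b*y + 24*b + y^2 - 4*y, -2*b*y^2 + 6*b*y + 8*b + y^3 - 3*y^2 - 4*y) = y - 4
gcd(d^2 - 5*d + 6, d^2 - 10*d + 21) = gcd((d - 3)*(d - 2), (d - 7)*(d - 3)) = d - 3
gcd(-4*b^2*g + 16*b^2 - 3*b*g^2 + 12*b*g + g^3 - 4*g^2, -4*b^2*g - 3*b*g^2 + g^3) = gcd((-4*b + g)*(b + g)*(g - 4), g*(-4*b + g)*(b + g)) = 4*b^2 + 3*b*g - g^2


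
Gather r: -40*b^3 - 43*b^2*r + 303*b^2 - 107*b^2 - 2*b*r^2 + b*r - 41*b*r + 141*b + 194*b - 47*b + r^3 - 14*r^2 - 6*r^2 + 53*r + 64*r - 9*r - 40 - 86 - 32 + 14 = -40*b^3 + 196*b^2 + 288*b + r^3 + r^2*(-2*b - 20) + r*(-43*b^2 - 40*b + 108) - 144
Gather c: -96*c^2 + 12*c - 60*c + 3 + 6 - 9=-96*c^2 - 48*c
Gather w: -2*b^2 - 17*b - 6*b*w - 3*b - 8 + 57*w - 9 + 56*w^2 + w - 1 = -2*b^2 - 20*b + 56*w^2 + w*(58 - 6*b) - 18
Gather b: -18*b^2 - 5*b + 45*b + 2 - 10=-18*b^2 + 40*b - 8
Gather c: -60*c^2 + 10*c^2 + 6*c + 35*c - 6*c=-50*c^2 + 35*c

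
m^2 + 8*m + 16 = (m + 4)^2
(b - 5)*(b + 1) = b^2 - 4*b - 5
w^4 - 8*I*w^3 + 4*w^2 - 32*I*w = w*(w - 8*I)*(w - 2*I)*(w + 2*I)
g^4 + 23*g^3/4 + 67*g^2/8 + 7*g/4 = g*(g + 1/4)*(g + 2)*(g + 7/2)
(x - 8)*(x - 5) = x^2 - 13*x + 40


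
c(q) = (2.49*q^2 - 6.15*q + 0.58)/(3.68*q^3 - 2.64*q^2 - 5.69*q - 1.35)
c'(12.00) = -0.00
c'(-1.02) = -16.75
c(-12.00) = -0.06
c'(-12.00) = -0.01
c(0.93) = 0.50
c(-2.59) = -0.49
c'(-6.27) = -0.03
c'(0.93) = 0.17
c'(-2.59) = -0.31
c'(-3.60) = -0.12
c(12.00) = 0.05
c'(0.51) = 0.28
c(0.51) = 0.43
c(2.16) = -0.10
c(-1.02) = -4.30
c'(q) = (4.98*q - 6.15)/(3.68*q^3 - 2.64*q^2 - 5.69*q - 1.35) + (-11.04*q^2 + 5.28*q + 5.69)*(2.49*q^2 - 6.15*q + 0.58)/(3.68*q^3 - 2.64*q^2 - 5.69*q - 1.35)^2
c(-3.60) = -0.29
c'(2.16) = 0.72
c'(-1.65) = -1.44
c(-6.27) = -0.14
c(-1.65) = -1.12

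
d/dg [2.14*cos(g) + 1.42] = -2.14*sin(g)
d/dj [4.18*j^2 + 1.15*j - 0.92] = 8.36*j + 1.15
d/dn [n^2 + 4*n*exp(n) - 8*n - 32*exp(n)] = 4*n*exp(n) + 2*n - 28*exp(n) - 8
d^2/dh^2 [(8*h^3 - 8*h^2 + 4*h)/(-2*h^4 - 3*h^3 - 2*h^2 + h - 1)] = 8*(-8*h^9 + 24*h^8 + 36*h^7 - 54*h^6 + 15*h^5 - 18*h^4 - 23*h^3 + 12*h^2 + 1)/(8*h^12 + 36*h^11 + 78*h^10 + 87*h^9 + 54*h^8 + 21*h^7 + 29*h^6 + 21*h^5 + 6*h^4 - 4*h^3 + 9*h^2 - 3*h + 1)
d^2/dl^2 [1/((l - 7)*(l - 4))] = 2*((l - 7)^2 + (l - 7)*(l - 4) + (l - 4)^2)/((l - 7)^3*(l - 4)^3)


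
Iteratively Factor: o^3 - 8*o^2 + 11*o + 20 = (o - 4)*(o^2 - 4*o - 5) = (o - 5)*(o - 4)*(o + 1)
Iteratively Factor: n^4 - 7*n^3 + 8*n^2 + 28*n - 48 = (n + 2)*(n^3 - 9*n^2 + 26*n - 24) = (n - 4)*(n + 2)*(n^2 - 5*n + 6) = (n - 4)*(n - 3)*(n + 2)*(n - 2)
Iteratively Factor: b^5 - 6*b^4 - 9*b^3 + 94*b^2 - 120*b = (b - 3)*(b^4 - 3*b^3 - 18*b^2 + 40*b) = (b - 3)*(b + 4)*(b^3 - 7*b^2 + 10*b) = (b - 3)*(b - 2)*(b + 4)*(b^2 - 5*b) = (b - 5)*(b - 3)*(b - 2)*(b + 4)*(b)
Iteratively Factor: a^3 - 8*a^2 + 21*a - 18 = (a - 3)*(a^2 - 5*a + 6) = (a - 3)*(a - 2)*(a - 3)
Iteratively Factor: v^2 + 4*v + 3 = (v + 3)*(v + 1)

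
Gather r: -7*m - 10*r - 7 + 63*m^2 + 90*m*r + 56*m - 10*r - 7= 63*m^2 + 49*m + r*(90*m - 20) - 14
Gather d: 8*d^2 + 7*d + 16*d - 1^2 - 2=8*d^2 + 23*d - 3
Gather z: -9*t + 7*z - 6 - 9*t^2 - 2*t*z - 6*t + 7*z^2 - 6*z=-9*t^2 - 15*t + 7*z^2 + z*(1 - 2*t) - 6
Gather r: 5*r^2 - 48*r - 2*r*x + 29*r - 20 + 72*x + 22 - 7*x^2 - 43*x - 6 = 5*r^2 + r*(-2*x - 19) - 7*x^2 + 29*x - 4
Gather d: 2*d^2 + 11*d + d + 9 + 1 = 2*d^2 + 12*d + 10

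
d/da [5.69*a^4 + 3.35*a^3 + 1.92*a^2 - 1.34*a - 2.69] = 22.76*a^3 + 10.05*a^2 + 3.84*a - 1.34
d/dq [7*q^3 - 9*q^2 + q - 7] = 21*q^2 - 18*q + 1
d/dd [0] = 0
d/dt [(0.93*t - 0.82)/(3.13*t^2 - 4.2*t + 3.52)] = (-2.9109*t^2 + 5.1332*t - 0.1704)/(9.7969*t^4 - 26.292*t^3 + 39.6752*t^2 - 29.568*t + 12.3904)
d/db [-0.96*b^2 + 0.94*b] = 0.94 - 1.92*b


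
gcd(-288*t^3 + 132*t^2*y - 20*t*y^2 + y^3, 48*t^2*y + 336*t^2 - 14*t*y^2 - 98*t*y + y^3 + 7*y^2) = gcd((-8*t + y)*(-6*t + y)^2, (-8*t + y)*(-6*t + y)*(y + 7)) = 48*t^2 - 14*t*y + y^2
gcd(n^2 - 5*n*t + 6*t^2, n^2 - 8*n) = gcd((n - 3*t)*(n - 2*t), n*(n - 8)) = 1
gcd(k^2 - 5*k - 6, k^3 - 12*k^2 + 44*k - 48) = k - 6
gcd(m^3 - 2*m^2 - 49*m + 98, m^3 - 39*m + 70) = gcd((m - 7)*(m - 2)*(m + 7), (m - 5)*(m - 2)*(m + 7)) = m^2 + 5*m - 14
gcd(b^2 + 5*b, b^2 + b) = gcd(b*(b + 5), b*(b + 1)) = b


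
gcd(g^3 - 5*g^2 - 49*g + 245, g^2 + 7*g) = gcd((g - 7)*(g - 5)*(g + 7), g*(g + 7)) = g + 7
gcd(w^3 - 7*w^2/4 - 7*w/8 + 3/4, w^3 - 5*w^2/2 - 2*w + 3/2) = w - 1/2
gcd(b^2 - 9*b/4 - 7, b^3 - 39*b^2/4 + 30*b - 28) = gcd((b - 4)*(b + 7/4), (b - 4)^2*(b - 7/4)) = b - 4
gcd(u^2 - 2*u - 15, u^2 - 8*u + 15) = u - 5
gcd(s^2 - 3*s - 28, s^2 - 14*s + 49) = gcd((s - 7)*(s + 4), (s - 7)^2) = s - 7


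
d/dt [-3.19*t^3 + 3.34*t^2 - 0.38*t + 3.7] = -9.57*t^2 + 6.68*t - 0.38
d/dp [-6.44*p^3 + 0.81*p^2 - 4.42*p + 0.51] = -19.32*p^2 + 1.62*p - 4.42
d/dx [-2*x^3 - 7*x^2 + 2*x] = -6*x^2 - 14*x + 2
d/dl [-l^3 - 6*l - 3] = -3*l^2 - 6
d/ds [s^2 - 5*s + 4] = 2*s - 5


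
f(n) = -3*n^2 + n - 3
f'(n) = 1 - 6*n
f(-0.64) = -4.87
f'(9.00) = -53.00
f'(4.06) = -23.36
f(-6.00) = -117.00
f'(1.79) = -9.74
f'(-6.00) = 37.00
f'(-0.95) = 6.70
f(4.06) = -48.39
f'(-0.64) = 4.84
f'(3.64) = -20.84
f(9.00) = -237.00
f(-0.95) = -6.66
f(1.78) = -10.73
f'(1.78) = -9.68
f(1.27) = -6.57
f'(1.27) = -6.62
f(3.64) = -39.11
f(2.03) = -13.33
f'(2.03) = -11.18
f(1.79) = -10.82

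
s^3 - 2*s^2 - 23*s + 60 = (s - 4)*(s - 3)*(s + 5)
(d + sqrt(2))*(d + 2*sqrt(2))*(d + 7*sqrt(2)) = d^3 + 10*sqrt(2)*d^2 + 46*d + 28*sqrt(2)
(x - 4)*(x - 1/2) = x^2 - 9*x/2 + 2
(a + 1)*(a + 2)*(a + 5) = a^3 + 8*a^2 + 17*a + 10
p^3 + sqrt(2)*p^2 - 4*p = p*(p - sqrt(2))*(p + 2*sqrt(2))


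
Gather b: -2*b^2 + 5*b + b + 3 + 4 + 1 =-2*b^2 + 6*b + 8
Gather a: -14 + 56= 42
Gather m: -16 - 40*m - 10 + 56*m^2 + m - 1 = 56*m^2 - 39*m - 27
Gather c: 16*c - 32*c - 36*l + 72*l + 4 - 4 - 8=-16*c + 36*l - 8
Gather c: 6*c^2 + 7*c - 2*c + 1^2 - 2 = 6*c^2 + 5*c - 1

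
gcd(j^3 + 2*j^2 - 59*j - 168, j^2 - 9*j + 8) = j - 8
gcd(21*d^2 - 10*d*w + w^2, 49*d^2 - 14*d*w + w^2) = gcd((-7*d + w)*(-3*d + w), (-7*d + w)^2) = -7*d + w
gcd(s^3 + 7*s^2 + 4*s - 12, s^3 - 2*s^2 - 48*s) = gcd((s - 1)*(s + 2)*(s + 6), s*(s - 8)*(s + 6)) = s + 6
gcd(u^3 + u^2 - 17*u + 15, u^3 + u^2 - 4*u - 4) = 1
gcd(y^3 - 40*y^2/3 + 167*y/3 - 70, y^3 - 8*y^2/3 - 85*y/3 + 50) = y - 6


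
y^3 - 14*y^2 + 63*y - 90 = (y - 6)*(y - 5)*(y - 3)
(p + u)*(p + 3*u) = p^2 + 4*p*u + 3*u^2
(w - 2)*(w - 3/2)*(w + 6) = w^3 + 5*w^2/2 - 18*w + 18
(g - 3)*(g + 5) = g^2 + 2*g - 15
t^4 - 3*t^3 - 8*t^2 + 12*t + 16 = (t - 4)*(t - 2)*(t + 1)*(t + 2)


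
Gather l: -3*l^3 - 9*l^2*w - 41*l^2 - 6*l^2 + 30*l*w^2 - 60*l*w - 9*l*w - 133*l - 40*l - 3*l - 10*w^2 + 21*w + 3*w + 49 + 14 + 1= -3*l^3 + l^2*(-9*w - 47) + l*(30*w^2 - 69*w - 176) - 10*w^2 + 24*w + 64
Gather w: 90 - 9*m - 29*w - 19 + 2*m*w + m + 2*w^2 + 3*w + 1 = -8*m + 2*w^2 + w*(2*m - 26) + 72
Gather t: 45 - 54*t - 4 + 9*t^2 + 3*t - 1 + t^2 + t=10*t^2 - 50*t + 40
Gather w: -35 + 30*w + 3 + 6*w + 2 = 36*w - 30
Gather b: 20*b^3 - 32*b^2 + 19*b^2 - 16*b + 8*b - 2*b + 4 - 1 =20*b^3 - 13*b^2 - 10*b + 3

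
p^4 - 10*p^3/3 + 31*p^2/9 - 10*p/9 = p*(p - 5/3)*(p - 1)*(p - 2/3)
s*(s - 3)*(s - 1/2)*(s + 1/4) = s^4 - 13*s^3/4 + 5*s^2/8 + 3*s/8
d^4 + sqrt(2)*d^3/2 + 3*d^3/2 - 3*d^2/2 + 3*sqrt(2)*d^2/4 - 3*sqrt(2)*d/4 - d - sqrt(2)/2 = (d - 1)*(d + 1/2)*(d + 2)*(d + sqrt(2)/2)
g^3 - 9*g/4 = g*(g - 3/2)*(g + 3/2)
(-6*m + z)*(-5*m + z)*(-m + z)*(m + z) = -30*m^4 + 11*m^3*z + 29*m^2*z^2 - 11*m*z^3 + z^4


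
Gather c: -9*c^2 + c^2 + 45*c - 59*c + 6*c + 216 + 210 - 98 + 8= -8*c^2 - 8*c + 336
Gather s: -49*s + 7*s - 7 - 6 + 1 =-42*s - 12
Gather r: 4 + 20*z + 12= 20*z + 16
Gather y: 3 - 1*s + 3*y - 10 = -s + 3*y - 7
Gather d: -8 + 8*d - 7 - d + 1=7*d - 14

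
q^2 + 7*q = q*(q + 7)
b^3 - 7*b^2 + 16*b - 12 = (b - 3)*(b - 2)^2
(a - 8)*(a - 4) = a^2 - 12*a + 32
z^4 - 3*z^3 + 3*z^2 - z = z*(z - 1)^3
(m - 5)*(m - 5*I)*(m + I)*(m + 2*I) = m^4 - 5*m^3 - 2*I*m^3 + 13*m^2 + 10*I*m^2 - 65*m + 10*I*m - 50*I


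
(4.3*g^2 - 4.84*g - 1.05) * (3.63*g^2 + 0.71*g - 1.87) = 15.609*g^4 - 14.5162*g^3 - 15.2889*g^2 + 8.3053*g + 1.9635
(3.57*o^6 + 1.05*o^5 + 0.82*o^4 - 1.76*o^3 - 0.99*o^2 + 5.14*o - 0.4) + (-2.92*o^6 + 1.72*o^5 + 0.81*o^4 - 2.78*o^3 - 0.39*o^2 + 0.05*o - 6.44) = 0.65*o^6 + 2.77*o^5 + 1.63*o^4 - 4.54*o^3 - 1.38*o^2 + 5.19*o - 6.84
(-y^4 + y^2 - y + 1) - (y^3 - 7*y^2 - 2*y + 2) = -y^4 - y^3 + 8*y^2 + y - 1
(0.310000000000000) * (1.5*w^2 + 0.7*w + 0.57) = 0.465*w^2 + 0.217*w + 0.1767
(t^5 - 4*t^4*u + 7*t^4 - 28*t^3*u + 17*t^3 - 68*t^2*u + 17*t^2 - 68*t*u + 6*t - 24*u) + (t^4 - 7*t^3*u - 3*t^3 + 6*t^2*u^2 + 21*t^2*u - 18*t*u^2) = t^5 - 4*t^4*u + 8*t^4 - 35*t^3*u + 14*t^3 + 6*t^2*u^2 - 47*t^2*u + 17*t^2 - 18*t*u^2 - 68*t*u + 6*t - 24*u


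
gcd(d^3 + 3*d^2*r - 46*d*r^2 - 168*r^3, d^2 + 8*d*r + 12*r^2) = d + 6*r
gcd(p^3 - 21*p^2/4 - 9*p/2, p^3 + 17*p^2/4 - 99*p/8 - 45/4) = p + 3/4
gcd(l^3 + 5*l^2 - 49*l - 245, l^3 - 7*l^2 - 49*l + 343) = l^2 - 49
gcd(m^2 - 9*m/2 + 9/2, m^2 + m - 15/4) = m - 3/2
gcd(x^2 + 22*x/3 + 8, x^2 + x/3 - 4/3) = x + 4/3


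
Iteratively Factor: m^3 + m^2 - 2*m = (m - 1)*(m^2 + 2*m) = (m - 1)*(m + 2)*(m)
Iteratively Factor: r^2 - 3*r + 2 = (r - 1)*(r - 2)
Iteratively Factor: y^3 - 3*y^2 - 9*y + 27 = (y - 3)*(y^2 - 9) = (y - 3)^2*(y + 3)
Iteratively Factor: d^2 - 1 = (d + 1)*(d - 1)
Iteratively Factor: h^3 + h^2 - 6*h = (h + 3)*(h^2 - 2*h) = h*(h + 3)*(h - 2)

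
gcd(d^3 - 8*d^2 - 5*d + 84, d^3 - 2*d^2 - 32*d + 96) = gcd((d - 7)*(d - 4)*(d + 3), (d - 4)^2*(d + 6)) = d - 4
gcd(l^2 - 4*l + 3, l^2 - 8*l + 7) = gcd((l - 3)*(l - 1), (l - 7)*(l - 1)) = l - 1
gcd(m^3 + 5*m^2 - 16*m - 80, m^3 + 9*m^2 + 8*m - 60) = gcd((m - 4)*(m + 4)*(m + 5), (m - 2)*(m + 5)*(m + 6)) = m + 5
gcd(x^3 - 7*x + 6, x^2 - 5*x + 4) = x - 1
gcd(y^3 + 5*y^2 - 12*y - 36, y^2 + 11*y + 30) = y + 6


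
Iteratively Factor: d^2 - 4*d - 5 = (d + 1)*(d - 5)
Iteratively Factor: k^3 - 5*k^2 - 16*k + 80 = (k - 4)*(k^2 - k - 20) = (k - 4)*(k + 4)*(k - 5)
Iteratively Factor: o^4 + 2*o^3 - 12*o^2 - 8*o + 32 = (o - 2)*(o^3 + 4*o^2 - 4*o - 16) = (o - 2)*(o + 4)*(o^2 - 4) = (o - 2)^2*(o + 4)*(o + 2)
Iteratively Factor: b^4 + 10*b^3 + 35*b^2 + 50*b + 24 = (b + 1)*(b^3 + 9*b^2 + 26*b + 24) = (b + 1)*(b + 4)*(b^2 + 5*b + 6) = (b + 1)*(b + 2)*(b + 4)*(b + 3)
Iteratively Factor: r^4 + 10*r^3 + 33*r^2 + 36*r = (r + 3)*(r^3 + 7*r^2 + 12*r) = r*(r + 3)*(r^2 + 7*r + 12) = r*(r + 3)*(r + 4)*(r + 3)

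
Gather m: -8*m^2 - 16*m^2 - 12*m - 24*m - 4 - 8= -24*m^2 - 36*m - 12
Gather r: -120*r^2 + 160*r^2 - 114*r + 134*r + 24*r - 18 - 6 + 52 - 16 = 40*r^2 + 44*r + 12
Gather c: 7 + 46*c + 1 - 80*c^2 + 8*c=-80*c^2 + 54*c + 8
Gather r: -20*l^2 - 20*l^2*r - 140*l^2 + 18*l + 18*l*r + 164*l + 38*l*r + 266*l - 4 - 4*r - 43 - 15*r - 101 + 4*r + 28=-160*l^2 + 448*l + r*(-20*l^2 + 56*l - 15) - 120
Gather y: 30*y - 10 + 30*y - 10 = 60*y - 20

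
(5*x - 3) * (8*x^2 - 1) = 40*x^3 - 24*x^2 - 5*x + 3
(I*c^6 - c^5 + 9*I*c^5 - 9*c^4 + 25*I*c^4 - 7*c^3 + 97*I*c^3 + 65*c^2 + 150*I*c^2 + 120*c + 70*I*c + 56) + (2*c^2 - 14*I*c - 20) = I*c^6 - c^5 + 9*I*c^5 - 9*c^4 + 25*I*c^4 - 7*c^3 + 97*I*c^3 + 67*c^2 + 150*I*c^2 + 120*c + 56*I*c + 36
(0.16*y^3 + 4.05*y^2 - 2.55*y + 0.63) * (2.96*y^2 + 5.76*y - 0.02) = 0.4736*y^5 + 12.9096*y^4 + 15.7768*y^3 - 12.9042*y^2 + 3.6798*y - 0.0126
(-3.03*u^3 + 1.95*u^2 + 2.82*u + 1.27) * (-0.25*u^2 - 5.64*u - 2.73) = 0.7575*u^5 + 16.6017*u^4 - 3.4311*u^3 - 21.5458*u^2 - 14.8614*u - 3.4671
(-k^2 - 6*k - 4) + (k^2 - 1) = -6*k - 5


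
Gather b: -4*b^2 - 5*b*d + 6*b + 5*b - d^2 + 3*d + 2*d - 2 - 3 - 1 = -4*b^2 + b*(11 - 5*d) - d^2 + 5*d - 6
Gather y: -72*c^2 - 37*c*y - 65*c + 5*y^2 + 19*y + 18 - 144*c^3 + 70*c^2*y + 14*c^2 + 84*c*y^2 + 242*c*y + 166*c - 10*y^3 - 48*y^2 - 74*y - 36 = -144*c^3 - 58*c^2 + 101*c - 10*y^3 + y^2*(84*c - 43) + y*(70*c^2 + 205*c - 55) - 18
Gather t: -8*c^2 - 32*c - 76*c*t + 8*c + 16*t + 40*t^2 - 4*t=-8*c^2 - 24*c + 40*t^2 + t*(12 - 76*c)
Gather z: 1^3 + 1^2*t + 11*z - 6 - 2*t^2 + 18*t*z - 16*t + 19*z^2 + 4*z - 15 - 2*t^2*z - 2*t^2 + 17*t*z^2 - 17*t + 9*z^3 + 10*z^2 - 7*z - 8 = -4*t^2 - 32*t + 9*z^3 + z^2*(17*t + 29) + z*(-2*t^2 + 18*t + 8) - 28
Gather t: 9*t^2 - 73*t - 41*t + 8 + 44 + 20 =9*t^2 - 114*t + 72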